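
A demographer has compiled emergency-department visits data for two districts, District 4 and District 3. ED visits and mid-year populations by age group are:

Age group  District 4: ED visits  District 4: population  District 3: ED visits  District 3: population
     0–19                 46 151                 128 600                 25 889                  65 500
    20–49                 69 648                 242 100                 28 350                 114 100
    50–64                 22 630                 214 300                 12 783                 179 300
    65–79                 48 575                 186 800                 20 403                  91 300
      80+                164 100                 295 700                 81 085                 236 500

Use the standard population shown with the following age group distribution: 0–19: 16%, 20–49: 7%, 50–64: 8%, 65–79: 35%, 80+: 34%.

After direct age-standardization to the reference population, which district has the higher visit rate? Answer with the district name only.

Age-specific rates per 1 000 for District 4: 358.872, 287.683, 105.600, 260.037, 554.954.
For District 3: 395.252, 248.466, 71.294, 223.472, 342.854.
Standard weights: 0.16, 0.07, 0.08, 0.35, 0.34.
District 4: 0.1600×358.872 + 0.0700×287.683 + 0.0800×105.600 + 0.3500×260.037 + 0.3400×554.954 = 365.7030 per 1 000.
District 3: 0.1600×395.252 + 0.0700×248.466 + 0.0800×71.294 + 0.3500×223.472 + 0.3400×342.854 = 281.1221 per 1 000.

District 4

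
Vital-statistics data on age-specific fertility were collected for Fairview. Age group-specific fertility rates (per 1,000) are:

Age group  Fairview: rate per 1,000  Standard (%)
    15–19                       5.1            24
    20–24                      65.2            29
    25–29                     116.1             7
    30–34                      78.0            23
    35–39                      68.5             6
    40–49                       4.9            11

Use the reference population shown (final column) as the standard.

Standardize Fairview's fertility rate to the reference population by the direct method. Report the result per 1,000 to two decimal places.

50.85

Standard weights: 0.24, 0.29, 0.07, 0.23, 0.06, 0.11.
Standardized rate: 0.2400×5.1 + 0.2900×65.2 + 0.0700×116.1 + 0.2300×78.0 + 0.0600×68.5 + 0.1100×4.9 = 50.8480 per 1,000.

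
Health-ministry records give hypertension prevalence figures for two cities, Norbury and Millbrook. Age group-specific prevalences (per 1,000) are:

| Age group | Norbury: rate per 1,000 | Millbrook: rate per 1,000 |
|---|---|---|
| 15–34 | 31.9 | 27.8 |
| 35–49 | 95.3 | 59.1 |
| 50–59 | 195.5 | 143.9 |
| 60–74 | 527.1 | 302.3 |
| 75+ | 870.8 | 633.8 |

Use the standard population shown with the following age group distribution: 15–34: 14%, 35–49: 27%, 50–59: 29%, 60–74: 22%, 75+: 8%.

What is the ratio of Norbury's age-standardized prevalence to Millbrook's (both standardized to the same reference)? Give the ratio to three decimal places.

1.524

Standard weights: 0.14, 0.27, 0.29, 0.22, 0.08.
Norbury: 0.1400×31.9 + 0.2700×95.3 + 0.2900×195.5 + 0.2200×527.1 + 0.0800×870.8 = 272.5180 per 1,000.
Millbrook: 0.1400×27.8 + 0.2700×59.1 + 0.2900×143.9 + 0.2200×302.3 + 0.0800×633.8 = 178.7900 per 1,000.
Ratio = 272.5180 ÷ 178.7900 = 1.52424.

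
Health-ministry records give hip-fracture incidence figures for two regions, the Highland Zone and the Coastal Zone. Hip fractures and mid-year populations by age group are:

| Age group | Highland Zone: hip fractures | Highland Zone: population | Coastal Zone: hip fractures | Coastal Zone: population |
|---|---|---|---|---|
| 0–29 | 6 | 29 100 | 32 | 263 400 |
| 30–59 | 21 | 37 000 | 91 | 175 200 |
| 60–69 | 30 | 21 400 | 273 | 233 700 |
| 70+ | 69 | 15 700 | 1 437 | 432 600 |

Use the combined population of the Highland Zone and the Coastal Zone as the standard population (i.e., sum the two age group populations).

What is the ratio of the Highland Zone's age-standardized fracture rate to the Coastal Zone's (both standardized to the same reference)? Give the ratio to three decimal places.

Age-specific rates per 100 000 for the Highland Zone: 20.62, 56.76, 140.19, 439.49.
For the Coastal Zone: 12.15, 51.94, 116.82, 332.18.
Combined standard total = 1 208 100; weights = 0.2421, 0.1756, 0.2112, 0.3711.
The Highland Zone: 0.2421×20.62 + 0.1756×56.76 + 0.2112×140.19 + 0.3711×439.49 = 207.6483 per 100 000.
The Coastal Zone: 0.2421×12.15 + 0.1756×51.94 + 0.2112×116.82 + 0.3711×332.18 = 159.9954 per 100 000.
Ratio = 207.6483 ÷ 159.9954 = 1.29784.

1.298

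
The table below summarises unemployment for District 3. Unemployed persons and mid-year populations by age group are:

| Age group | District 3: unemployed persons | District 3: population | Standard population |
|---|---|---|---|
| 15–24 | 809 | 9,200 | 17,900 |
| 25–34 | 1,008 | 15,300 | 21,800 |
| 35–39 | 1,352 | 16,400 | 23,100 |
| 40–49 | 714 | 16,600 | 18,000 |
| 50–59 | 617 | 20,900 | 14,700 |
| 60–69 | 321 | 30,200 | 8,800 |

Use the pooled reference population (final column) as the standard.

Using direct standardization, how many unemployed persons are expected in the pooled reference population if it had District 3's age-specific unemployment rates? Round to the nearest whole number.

Age-specific rates per 1,000 for District 3: 87.935, 65.882, 82.439, 43.012, 29.522, 10.629.
Expected unemployed persons = Σ (standard pop × age-specific rate ÷ 1,000)
= 17,900×87.935/1,000 + 21,800×65.882/1,000 + 23,100×82.439/1,000 + 18,000×43.012/1,000 + 14,700×29.522/1,000 + 8,800×10.629/1,000
= 1574.03 + 1436.24 + 1904.34 + 774.22 + 433.97 + 93.54 = 6216.33.

6216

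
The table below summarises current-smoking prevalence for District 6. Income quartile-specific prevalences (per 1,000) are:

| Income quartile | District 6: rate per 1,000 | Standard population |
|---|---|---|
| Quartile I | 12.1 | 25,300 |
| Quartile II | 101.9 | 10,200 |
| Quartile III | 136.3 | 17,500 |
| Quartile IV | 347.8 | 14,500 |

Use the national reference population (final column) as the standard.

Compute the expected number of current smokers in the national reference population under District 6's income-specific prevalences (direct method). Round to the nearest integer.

8774

Expected current smokers = Σ (standard pop × income-specific rate ÷ 1,000)
= 25,300×12.1/1,000 + 10,200×101.9/1,000 + 17,500×136.3/1,000 + 14,500×347.8/1,000
= 306.13 + 1039.38 + 2385.25 + 5043.10 = 8773.86.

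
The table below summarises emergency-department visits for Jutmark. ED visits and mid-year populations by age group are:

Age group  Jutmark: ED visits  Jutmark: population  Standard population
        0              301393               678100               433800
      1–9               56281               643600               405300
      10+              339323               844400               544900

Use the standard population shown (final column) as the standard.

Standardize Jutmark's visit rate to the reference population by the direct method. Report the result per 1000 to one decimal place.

Age-specific rates per 1000 for Jutmark: 444.467, 87.447, 401.851.
Standard total = 1384000; weights = 0.3134, 0.2928, 0.3937.
Standardized rate: 0.3134×444.467 + 0.2928×87.447 + 0.3937×401.851 = 323.1363 per 1000.

323.1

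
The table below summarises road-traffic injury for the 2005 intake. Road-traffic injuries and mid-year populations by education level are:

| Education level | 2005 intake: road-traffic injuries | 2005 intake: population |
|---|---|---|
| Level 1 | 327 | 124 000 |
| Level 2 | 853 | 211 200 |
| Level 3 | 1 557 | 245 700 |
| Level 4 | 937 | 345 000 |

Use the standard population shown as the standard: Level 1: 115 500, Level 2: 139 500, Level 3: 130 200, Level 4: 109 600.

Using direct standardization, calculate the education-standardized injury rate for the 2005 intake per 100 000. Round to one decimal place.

Education-specific rates per 100 000 for the 2005 intake: 263.71, 403.88, 633.70, 271.59.
Standard total = 494 800; weights = 0.2334, 0.2819, 0.2631, 0.2215.
Standardized rate: 0.2334×263.71 + 0.2819×403.88 + 0.2631×633.70 + 0.2215×271.59 = 402.3333 per 100 000.

402.3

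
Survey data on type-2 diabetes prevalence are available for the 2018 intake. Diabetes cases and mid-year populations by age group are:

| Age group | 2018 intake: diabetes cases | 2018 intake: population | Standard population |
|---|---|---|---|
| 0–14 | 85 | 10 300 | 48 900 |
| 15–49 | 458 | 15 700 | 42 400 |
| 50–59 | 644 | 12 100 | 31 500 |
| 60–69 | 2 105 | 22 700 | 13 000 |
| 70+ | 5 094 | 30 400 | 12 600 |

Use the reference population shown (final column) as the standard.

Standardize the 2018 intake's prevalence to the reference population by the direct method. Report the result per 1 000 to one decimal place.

Age-specific rates per 1 000 for the 2018 intake: 8.252, 29.172, 53.223, 92.731, 167.566.
Standard total = 148 400; weights = 0.3295, 0.2857, 0.2123, 0.0876, 0.0849.
Standardized rate: 0.3295×8.252 + 0.2857×29.172 + 0.2123×53.223 + 0.0876×92.731 + 0.0849×167.566 = 44.7022 per 1 000.

44.7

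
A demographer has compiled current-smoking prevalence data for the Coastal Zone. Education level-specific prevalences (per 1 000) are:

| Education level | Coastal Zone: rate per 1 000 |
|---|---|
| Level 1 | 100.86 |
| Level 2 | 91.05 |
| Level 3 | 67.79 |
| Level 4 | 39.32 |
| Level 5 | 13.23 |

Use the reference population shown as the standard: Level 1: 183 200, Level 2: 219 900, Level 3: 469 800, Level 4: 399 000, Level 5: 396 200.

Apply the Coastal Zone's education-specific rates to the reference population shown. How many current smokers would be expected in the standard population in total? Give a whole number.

Expected current smokers = Σ (standard pop × education-specific rate ÷ 1 000)
= 183 200×100.86/1 000 + 219 900×91.05/1 000 + 469 800×67.79/1 000 + 399 000×39.32/1 000 + 396 200×13.23/1 000
= 18477.55 + 20021.90 + 31847.74 + 15688.68 + 5241.73 = 91277.60.

91278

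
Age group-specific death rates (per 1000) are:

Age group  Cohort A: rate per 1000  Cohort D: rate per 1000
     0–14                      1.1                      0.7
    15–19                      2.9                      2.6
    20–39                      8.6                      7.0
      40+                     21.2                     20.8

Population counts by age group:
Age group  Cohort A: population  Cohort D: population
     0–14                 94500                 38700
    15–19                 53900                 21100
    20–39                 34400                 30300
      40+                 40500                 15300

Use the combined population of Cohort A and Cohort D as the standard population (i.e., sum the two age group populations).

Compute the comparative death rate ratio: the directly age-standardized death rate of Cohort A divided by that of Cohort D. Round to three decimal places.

Combined standard total = 328700; weights = 0.4052, 0.2282, 0.1968, 0.1698.
Cohort A: 0.4052×1.1 + 0.2282×2.9 + 0.1968×8.6 + 0.1698×21.2 = 6.3991 per 1000.
Cohort D: 0.4052×0.7 + 0.2282×2.6 + 0.1968×7.0 + 0.1698×20.8 = 5.7858 per 1000.
Ratio = 6.3991 ÷ 5.7858 = 1.10602.

1.106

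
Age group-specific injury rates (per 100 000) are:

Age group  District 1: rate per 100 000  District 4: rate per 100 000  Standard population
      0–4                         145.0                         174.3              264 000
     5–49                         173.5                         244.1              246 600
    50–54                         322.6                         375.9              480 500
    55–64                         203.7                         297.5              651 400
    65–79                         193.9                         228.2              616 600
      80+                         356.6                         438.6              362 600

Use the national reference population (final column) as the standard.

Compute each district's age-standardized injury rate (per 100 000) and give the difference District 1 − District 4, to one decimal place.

-62.1

Standard total = 2 621 700; weights = 0.1007, 0.0941, 0.1833, 0.2485, 0.2352, 0.1383.
District 1: 0.1007×145.0 + 0.0941×173.5 + 0.1833×322.6 + 0.2485×203.7 + 0.2352×193.9 + 0.1383×356.6 = 235.5824 per 100 000.
District 4: 0.1007×174.3 + 0.0941×244.1 + 0.1833×375.9 + 0.2485×297.5 + 0.2352×228.2 + 0.1383×438.6 = 297.6566 per 100 000.
Difference = 235.5824 − 297.6566 = -62.0741.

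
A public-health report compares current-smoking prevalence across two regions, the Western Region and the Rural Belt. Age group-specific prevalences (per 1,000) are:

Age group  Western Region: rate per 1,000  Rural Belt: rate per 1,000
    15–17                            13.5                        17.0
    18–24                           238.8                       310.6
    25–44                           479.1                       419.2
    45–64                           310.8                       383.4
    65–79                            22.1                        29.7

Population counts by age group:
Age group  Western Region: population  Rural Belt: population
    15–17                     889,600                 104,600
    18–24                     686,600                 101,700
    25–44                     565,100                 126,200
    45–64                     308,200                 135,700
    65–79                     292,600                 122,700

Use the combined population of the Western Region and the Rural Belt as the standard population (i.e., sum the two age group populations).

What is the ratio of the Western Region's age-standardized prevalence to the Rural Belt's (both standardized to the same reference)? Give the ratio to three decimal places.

Combined standard total = 3,333,000; weights = 0.2983, 0.2365, 0.2074, 0.1332, 0.1246.
The Western Region: 0.2983×13.5 + 0.2365×238.8 + 0.2074×479.1 + 0.1332×310.8 + 0.1246×22.1 = 204.0239 per 1,000.
The Rural Belt: 0.2983×17.0 + 0.2365×310.6 + 0.2074×419.2 + 0.1332×383.4 + 0.1246×29.7 = 220.2418 per 1,000.
Ratio = 204.0239 ÷ 220.2418 = 0.92636.

0.926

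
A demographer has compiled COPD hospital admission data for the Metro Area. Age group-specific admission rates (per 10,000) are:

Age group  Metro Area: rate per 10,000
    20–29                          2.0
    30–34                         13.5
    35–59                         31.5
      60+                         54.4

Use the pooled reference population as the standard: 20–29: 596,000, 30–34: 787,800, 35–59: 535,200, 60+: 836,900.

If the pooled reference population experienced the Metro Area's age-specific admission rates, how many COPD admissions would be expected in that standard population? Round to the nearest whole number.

7421

Expected COPD admissions = Σ (standard pop × age-specific rate ÷ 10,000)
= 596,000×2.0/10,000 + 787,800×13.5/10,000 + 535,200×31.5/10,000 + 836,900×54.4/10,000
= 119.20 + 1063.53 + 1685.88 + 4552.74 = 7421.35.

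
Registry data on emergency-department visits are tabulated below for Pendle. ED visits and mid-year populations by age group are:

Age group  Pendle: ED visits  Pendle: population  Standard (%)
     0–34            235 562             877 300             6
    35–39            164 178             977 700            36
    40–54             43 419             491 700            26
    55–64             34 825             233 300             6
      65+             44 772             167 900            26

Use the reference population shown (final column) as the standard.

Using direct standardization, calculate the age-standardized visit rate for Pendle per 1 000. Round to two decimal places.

Age-specific rates per 1 000 for Pendle: 268.508, 167.923, 88.304, 149.271, 266.659.
Standard weights: 0.06, 0.36, 0.26, 0.06, 0.26.
Standardized rate: 0.0600×268.508 + 0.3600×167.923 + 0.2600×88.304 + 0.0600×149.271 + 0.2600×266.659 = 177.8092 per 1 000.

177.81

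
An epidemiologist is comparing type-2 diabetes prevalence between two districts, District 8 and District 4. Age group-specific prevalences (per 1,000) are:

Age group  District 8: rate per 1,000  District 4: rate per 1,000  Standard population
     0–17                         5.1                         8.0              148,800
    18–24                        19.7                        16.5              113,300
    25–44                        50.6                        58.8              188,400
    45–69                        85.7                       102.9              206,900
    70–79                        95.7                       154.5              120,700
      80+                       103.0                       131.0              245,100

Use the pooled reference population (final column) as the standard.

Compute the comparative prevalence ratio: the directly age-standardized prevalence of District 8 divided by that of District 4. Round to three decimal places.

0.778

Standard total = 1,023,200; weights = 0.1454, 0.1107, 0.1841, 0.2022, 0.1180, 0.2395.
District 8: 0.1454×5.1 + 0.1107×19.7 + 0.1841×50.6 + 0.2022×85.7 + 0.1180×95.7 + 0.2395×103.0 = 65.5312 per 1,000.
District 4: 0.1454×8.0 + 0.1107×16.5 + 0.1841×58.8 + 0.2022×102.9 + 0.1180×154.5 + 0.2395×131.0 = 84.2299 per 1,000.
Ratio = 65.5312 ÷ 84.2299 = 0.77800.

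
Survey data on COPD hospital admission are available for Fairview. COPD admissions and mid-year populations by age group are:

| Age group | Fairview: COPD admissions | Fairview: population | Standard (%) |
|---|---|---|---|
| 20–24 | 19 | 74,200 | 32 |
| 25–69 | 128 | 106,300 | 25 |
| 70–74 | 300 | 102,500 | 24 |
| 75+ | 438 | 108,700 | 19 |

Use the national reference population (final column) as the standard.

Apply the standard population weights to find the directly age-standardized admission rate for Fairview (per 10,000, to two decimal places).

Age-specific rates per 10,000 for Fairview: 2.56, 12.04, 29.27, 40.29.
Standard weights: 0.32, 0.25, 0.24, 0.19.
Standardized rate: 0.3200×2.56 + 0.2500×12.04 + 0.2400×29.27 + 0.1900×40.29 = 18.5101 per 10,000.

18.51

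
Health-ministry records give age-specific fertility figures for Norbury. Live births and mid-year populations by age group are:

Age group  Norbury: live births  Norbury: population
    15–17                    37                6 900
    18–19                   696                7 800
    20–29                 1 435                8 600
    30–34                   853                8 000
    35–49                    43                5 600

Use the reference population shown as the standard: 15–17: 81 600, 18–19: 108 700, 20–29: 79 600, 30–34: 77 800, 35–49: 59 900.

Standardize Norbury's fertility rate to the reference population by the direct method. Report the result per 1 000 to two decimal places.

Age-specific rates per 1 000 for Norbury: 5.362, 89.231, 166.860, 106.625, 7.679.
Standard total = 407 600; weights = 0.2002, 0.2667, 0.1953, 0.1909, 0.1470.
Standardized rate: 0.2002×5.362 + 0.2667×89.231 + 0.1953×166.860 + 0.1909×106.625 + 0.1470×7.679 = 78.9362 per 1 000.

78.94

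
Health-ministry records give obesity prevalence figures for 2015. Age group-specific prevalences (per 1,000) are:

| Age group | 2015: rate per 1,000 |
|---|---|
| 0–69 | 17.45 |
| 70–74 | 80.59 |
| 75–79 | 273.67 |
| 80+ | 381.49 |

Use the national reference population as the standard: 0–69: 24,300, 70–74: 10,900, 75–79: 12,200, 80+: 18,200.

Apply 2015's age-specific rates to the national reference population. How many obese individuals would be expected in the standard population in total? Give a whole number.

Expected obese individuals = Σ (standard pop × age-specific rate ÷ 1,000)
= 24,300×17.45/1,000 + 10,900×80.59/1,000 + 12,200×273.67/1,000 + 18,200×381.49/1,000
= 424.04 + 878.43 + 3338.77 + 6943.12 = 11584.36.

11584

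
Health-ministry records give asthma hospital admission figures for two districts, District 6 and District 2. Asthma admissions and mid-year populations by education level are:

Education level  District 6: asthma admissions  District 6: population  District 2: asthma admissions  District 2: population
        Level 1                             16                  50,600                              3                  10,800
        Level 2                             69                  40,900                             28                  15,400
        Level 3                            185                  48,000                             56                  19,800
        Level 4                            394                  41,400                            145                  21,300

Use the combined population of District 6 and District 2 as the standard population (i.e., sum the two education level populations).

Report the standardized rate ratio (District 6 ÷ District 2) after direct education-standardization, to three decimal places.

1.318

Education-specific rates per 10,000 for District 6: 3.16, 16.87, 38.54, 95.17.
For District 2: 2.78, 18.18, 28.28, 68.08.
Combined standard total = 248,200; weights = 0.2474, 0.2268, 0.2732, 0.2526.
District 6: 0.2474×3.16 + 0.2268×16.87 + 0.2732×38.54 + 0.2526×95.17 = 39.1788 per 10,000.
District 2: 0.2474×2.78 + 0.2268×18.18 + 0.2732×28.28 + 0.2526×68.08 = 29.7344 per 10,000.
Ratio = 39.1788 ÷ 29.7344 = 1.31763.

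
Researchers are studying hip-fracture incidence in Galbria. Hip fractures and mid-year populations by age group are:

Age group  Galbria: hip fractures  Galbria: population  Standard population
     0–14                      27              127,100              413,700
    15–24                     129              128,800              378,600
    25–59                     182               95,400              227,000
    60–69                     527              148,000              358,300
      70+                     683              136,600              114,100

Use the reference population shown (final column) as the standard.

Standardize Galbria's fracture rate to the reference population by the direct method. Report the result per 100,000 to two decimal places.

184.12

Age-specific rates per 100,000 for Galbria: 21.24, 100.16, 190.78, 356.08, 500.00.
Standard total = 1,491,700; weights = 0.2773, 0.2538, 0.1522, 0.2402, 0.0765.
Standardized rate: 0.2773×21.24 + 0.2538×100.16 + 0.1522×190.78 + 0.2402×356.08 + 0.0765×500.00 = 184.1168 per 100,000.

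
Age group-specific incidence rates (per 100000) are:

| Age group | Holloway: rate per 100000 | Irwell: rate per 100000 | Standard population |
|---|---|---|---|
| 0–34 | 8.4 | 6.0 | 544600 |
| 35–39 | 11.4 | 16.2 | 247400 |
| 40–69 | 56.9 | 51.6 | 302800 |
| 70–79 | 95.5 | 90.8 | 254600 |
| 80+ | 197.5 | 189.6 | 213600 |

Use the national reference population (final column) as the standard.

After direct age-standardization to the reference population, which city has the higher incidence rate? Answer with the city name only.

Standard total = 1563000; weights = 0.3484, 0.1583, 0.1937, 0.1629, 0.1367.
Holloway: 0.3484×8.4 + 0.1583×11.4 + 0.1937×56.9 + 0.1629×95.5 + 0.1367×197.5 = 58.3011 per 100000.
Irwell: 0.3484×6.0 + 0.1583×16.2 + 0.1937×51.6 + 0.1629×90.8 + 0.1367×189.6 = 55.3527 per 100000.

Holloway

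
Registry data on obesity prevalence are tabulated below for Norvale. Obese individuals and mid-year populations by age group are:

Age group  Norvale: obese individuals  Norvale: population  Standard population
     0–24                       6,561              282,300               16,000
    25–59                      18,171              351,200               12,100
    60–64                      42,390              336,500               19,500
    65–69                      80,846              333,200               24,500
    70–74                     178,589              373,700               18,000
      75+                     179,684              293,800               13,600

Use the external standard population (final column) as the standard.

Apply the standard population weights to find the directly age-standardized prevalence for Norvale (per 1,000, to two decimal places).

253.80

Age-specific rates per 1,000 for Norvale: 23.241, 51.740, 125.973, 242.635, 477.894, 611.586.
Standard total = 103,700; weights = 0.1543, 0.1167, 0.1880, 0.2363, 0.1736, 0.1311.
Standardized rate: 0.1543×23.241 + 0.1167×51.740 + 0.1880×125.973 + 0.2363×242.635 + 0.1736×477.894 + 0.1311×611.586 = 253.7957 per 1,000.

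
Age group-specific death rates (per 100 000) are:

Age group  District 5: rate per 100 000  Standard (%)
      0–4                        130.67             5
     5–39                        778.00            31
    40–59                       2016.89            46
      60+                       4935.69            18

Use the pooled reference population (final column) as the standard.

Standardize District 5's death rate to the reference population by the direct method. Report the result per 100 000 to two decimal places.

2063.91

Standard weights: 0.05, 0.31, 0.46, 0.18.
Standardized rate: 0.0500×130.67 + 0.3100×778.00 + 0.4600×2016.89 + 0.1800×4935.69 = 2063.9071 per 100 000.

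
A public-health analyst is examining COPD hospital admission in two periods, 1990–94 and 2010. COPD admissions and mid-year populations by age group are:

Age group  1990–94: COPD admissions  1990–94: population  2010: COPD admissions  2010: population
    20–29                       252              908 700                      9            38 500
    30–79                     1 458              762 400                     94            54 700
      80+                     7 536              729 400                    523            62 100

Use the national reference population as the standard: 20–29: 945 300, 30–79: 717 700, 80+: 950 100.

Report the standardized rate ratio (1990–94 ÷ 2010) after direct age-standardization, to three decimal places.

Age-specific rates per 10 000 for 1990–94: 2.77, 19.12, 103.32.
For 2010: 2.34, 17.18, 84.22.
Standard total = 2 613 100; weights = 0.3618, 0.2747, 0.3636.
1990–94: 0.3618×2.77 + 0.2747×19.12 + 0.3636×103.32 = 43.8211 per 10 000.
2010: 0.3618×2.34 + 0.2747×17.18 + 0.3636×84.22 = 36.1868 per 10 000.
Ratio = 43.8211 ÷ 36.1868 = 1.21097.

1.211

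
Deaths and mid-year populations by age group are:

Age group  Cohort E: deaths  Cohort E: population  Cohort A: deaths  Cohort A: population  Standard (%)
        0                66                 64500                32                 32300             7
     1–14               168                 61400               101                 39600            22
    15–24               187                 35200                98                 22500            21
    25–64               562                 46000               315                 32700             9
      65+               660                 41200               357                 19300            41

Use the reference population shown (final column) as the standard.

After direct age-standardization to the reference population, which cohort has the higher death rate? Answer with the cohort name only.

Age-specific rates per 1000 for Cohort E: 1.023, 2.736, 5.312, 12.217, 16.019.
For Cohort A: 0.991, 2.551, 4.356, 9.633, 18.497.
Standard weights: 0.07, 0.22, 0.21, 0.09, 0.41.
Cohort E: 0.0700×1.023 + 0.2200×2.736 + 0.2100×5.312 + 0.0900×12.217 + 0.4100×16.019 = 9.4567 per 1000.
Cohort A: 0.0700×0.991 + 0.2200×2.551 + 0.2100×4.356 + 0.0900×9.633 + 0.4100×18.497 = 9.9960 per 1000.
The crude rates (6.62 vs 6.17) would put Cohort E higher, but that reflects its age composition; once standardized to a common age structure, Cohort A has the higher underlying rate.

Cohort A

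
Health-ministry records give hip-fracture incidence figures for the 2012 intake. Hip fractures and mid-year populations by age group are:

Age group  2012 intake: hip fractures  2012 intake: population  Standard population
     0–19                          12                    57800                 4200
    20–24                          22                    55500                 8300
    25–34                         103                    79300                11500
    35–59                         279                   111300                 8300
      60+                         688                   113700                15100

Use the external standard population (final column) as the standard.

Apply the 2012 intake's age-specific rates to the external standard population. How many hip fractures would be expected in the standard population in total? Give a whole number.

131

Age-specific rates per 100000 for the 2012 intake: 20.76, 39.64, 129.89, 250.67, 605.10.
Expected hip fractures = Σ (standard pop × age-specific rate ÷ 100000)
= 4200×20.76/100000 + 8300×39.64/100000 + 11500×129.89/100000 + 8300×250.67/100000 + 15100×605.10/100000
= 0.87 + 3.29 + 14.94 + 20.81 + 91.37 = 131.28.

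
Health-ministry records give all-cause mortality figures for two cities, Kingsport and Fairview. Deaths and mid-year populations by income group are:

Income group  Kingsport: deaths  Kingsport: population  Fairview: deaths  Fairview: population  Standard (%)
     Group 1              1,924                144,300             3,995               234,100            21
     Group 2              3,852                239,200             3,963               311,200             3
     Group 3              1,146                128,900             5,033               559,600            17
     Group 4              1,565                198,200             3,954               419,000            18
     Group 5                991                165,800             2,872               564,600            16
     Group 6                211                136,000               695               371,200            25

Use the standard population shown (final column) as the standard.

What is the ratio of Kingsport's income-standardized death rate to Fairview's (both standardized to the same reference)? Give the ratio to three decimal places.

Income-specific rates per 100,000 for Kingsport: 1333.33, 1610.37, 889.06, 789.61, 597.71, 155.15.
For Fairview: 1706.54, 1273.46, 899.39, 943.68, 508.68, 187.23.
Standard weights: 0.21, 0.03, 0.17, 0.18, 0.16, 0.25.
Kingsport: 0.2100×1333.33 + 0.0300×1610.37 + 0.1700×889.06 + 0.1800×789.61 + 0.1600×597.71 + 0.2500×155.15 = 756.0007 per 100,000.
Fairview: 0.2100×1706.54 + 0.0300×1273.46 + 0.1700×899.39 + 0.1800×943.68 + 0.1600×508.68 + 0.2500×187.23 = 847.5307 per 100,000.
Ratio = 756.0007 ÷ 847.5307 = 0.89200.

0.892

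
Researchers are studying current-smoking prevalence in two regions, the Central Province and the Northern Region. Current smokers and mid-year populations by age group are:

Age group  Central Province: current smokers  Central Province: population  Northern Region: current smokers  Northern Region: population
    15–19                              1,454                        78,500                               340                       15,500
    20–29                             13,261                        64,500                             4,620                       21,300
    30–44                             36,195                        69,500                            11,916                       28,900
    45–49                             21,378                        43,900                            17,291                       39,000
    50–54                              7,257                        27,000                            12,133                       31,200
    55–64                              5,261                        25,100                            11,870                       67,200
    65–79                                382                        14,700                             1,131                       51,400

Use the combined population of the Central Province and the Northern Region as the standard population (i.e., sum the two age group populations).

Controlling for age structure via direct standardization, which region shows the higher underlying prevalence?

Age-specific rates per 1,000 for the Central Province: 18.522, 205.597, 520.791, 486.970, 268.778, 209.602, 25.986.
For the Northern Region: 21.935, 216.901, 412.318, 443.359, 388.878, 176.637, 22.004.
Combined standard total = 577,700; weights = 0.1627, 0.1485, 0.1703, 0.1435, 0.1007, 0.1598, 0.1144.
The Central Province: 0.1627×18.522 + 0.1485×205.597 + 0.1703×520.791 + 0.1435×486.970 + 0.1007×268.778 + 0.1598×209.602 + 0.1144×25.986 = 255.6756 per 1,000.
The Northern Region: 0.1627×21.935 + 0.1485×216.901 + 0.1703×412.318 + 0.1435×443.359 + 0.1007×388.878 + 0.1598×176.637 + 0.1144×22.004 = 239.5524 per 1,000.

Central Province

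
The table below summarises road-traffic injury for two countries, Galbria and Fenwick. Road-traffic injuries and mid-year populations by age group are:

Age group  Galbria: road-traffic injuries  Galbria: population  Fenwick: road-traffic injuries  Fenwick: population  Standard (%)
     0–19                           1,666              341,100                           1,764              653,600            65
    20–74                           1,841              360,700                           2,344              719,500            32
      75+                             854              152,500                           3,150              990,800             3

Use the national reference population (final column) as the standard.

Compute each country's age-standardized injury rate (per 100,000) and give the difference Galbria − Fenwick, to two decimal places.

208.38

Age-specific rates per 100,000 for Galbria: 488.42, 510.40, 560.00.
For Fenwick: 269.89, 325.78, 317.92.
Standard weights: 0.65, 0.32, 0.03.
Galbria: 0.6500×488.42 + 0.3200×510.40 + 0.0300×560.00 = 497.5997 per 100,000.
Fenwick: 0.6500×269.89 + 0.3200×325.78 + 0.0300×317.92 = 289.2163 per 100,000.
Difference = 497.5997 − 289.2163 = 208.3834.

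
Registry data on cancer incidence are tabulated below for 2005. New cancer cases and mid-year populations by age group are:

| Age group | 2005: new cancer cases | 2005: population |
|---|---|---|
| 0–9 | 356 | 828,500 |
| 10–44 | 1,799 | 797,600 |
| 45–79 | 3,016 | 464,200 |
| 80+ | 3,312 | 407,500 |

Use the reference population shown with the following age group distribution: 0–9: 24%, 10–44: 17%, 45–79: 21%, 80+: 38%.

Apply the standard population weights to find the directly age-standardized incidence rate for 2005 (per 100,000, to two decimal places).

493.95

Age-specific rates per 100,000 for 2005: 42.97, 225.55, 649.72, 812.76.
Standard weights: 0.24, 0.17, 0.21, 0.38.
Standardized rate: 0.2400×42.97 + 0.1700×225.55 + 0.2100×649.72 + 0.3800×812.76 = 493.9467 per 100,000.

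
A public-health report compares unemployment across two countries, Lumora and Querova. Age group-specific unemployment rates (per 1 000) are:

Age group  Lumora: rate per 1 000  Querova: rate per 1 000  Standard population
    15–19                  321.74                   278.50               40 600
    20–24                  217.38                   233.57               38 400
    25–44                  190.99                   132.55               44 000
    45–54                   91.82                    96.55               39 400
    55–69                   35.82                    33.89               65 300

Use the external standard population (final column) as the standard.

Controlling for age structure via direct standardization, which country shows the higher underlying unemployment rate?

Standard total = 227 700; weights = 0.1783, 0.1686, 0.1932, 0.1730, 0.2868.
Lumora: 0.1783×321.74 + 0.1686×217.38 + 0.1932×190.99 + 0.1730×91.82 + 0.2868×35.82 = 157.0942 per 1 000.
Querova: 0.1783×278.50 + 0.1686×233.57 + 0.1932×132.55 + 0.1730×96.55 + 0.2868×33.89 = 141.0868 per 1 000.

Lumora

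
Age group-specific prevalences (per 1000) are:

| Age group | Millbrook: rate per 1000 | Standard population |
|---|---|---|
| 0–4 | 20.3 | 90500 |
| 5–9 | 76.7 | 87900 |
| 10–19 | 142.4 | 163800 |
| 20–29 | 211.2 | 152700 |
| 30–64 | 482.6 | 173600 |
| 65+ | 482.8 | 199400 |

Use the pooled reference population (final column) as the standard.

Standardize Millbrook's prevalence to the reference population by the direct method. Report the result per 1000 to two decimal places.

281.37

Standard total = 867900; weights = 0.1043, 0.1013, 0.1887, 0.1759, 0.2000, 0.2297.
Standardized rate: 0.1043×20.3 + 0.1013×76.7 + 0.1887×142.4 + 0.1759×211.2 + 0.2000×482.6 + 0.2297×482.8 = 281.3736 per 1000.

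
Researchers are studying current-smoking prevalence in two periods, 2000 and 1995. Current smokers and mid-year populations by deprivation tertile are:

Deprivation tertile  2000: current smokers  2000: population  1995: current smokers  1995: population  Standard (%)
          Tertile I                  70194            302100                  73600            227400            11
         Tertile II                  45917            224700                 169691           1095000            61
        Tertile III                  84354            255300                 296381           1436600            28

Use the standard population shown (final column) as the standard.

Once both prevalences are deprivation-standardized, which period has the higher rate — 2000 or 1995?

Deprivation-specific rates per 1000 for 2000: 232.354, 204.348, 330.411.
For 1995: 323.659, 154.969, 206.307.
Standard weights: 0.11, 0.61, 0.28.
2000: 0.1100×232.354 + 0.6100×204.348 + 0.2800×330.411 = 242.7263 per 1000.
1995: 0.1100×323.659 + 0.6100×154.969 + 0.2800×206.307 = 187.8996 per 1000.

2000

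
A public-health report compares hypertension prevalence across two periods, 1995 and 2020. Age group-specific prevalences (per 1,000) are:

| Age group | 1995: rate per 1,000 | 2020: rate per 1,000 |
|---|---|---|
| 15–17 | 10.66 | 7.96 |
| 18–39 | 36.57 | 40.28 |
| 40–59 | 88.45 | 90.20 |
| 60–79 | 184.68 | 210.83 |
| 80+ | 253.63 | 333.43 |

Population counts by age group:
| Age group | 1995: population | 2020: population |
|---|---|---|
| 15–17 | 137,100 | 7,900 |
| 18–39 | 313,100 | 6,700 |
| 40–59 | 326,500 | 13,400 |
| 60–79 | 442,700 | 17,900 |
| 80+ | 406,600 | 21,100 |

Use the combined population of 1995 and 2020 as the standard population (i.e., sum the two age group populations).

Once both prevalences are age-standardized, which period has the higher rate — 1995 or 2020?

Combined standard total = 1,693,000; weights = 0.0856, 0.1889, 0.2008, 0.2721, 0.2526.
1995: 0.0856×10.66 + 0.1889×36.57 + 0.2008×88.45 + 0.2721×184.68 + 0.2526×253.63 = 139.8973 per 1,000.
2020: 0.0856×7.96 + 0.1889×40.28 + 0.2008×90.20 + 0.2721×210.83 + 0.2526×333.43 = 167.9923 per 1,000.

2020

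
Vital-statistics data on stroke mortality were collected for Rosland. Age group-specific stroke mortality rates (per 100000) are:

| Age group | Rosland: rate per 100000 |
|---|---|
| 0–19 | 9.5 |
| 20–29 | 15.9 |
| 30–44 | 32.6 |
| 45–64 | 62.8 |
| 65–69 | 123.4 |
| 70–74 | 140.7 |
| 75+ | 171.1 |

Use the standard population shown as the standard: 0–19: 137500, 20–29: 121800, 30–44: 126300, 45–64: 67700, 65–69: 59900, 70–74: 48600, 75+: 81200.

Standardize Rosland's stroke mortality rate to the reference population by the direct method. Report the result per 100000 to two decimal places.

61.80

Standard total = 643000; weights = 0.2138, 0.1894, 0.1964, 0.1053, 0.0932, 0.0756, 0.1263.
Standardized rate: 0.2138×9.5 + 0.1894×15.9 + 0.1964×32.6 + 0.1053×62.8 + 0.0932×123.4 + 0.0756×140.7 + 0.1263×171.1 = 61.7960 per 100000.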